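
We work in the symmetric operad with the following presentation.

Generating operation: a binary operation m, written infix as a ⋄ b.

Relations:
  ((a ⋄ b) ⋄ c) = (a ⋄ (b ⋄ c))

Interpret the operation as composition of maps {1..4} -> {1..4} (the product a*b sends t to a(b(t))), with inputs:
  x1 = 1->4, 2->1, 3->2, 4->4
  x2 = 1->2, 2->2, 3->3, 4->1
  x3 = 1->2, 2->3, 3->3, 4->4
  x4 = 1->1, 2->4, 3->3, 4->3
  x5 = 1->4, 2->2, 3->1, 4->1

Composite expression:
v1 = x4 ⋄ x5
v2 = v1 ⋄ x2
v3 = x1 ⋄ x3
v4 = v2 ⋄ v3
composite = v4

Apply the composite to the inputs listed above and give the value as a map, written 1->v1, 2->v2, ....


1->4, 2->4, 3->4, 4->3


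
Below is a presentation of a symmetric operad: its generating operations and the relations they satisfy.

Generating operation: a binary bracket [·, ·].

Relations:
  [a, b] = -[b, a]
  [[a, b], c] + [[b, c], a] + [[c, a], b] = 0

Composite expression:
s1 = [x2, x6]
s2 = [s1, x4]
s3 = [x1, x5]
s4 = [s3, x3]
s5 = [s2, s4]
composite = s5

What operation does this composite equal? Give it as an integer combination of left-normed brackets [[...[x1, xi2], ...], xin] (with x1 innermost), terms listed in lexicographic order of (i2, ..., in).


-[[[[[x1, x5], x3], x2], x6], x4] + [[[[[x1, x5], x3], x4], x2], x6] - [[[[[x1, x5], x3], x4], x6], x2] + [[[[[x1, x5], x3], x6], x2], x4]

A multilinear Lie element is pinned by x1-initial words (x1 innermost).
Composite bracket: [[[x2, x6], x4], [[x1, x5], x3]]
Full expansion: 32 signed words from ab - ba (2^5 = 32).
The x1-initial words carry the normal form:
  sign of x1x5x3x2x6x4 is -1, so it contributes -[[[[[x1, x5], x3], x2], x6], x4]
  sign of x1x5x3x4x2x6 is +1, so it contributes +[[[[[x1, x5], x3], x4], x2], x6]
  sign of x1x5x3x4x6x2 is -1, so it contributes -[[[[[x1, x5], x3], x4], x6], x2]
  sign of x1x5x3x6x2x4 is +1, so it contributes +[[[[[x1, x5], x3], x6], x2], x4]


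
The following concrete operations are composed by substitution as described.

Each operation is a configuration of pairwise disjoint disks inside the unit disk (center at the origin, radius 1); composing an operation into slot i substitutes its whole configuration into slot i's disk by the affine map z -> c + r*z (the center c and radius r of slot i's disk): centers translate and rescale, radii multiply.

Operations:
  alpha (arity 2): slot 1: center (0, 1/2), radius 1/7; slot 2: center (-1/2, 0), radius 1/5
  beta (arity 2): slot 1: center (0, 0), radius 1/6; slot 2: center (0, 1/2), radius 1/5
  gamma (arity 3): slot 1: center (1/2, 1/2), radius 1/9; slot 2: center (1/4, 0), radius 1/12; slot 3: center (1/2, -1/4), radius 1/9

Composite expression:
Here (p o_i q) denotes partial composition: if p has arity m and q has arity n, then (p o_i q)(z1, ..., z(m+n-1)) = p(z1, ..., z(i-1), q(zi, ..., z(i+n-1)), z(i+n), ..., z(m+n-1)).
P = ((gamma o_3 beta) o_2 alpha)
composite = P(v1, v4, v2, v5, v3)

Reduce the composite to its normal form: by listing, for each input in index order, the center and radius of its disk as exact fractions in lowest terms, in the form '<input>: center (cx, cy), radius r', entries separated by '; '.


v1: center (1/2, 1/2), radius 1/9; v2: center (5/24, 0), radius 1/60; v3: center (1/2, -7/36), radius 1/45; v4: center (1/4, 1/24), radius 1/84; v5: center (1/2, -1/4), radius 1/54

Nesting under gamma composes maps z -> c + r*z down each v-path.
tracing v1 down its 1-map path: center (1/2, 1/2), radius 1/9
tracing v4 down its 2-map path: center (1/4, 1/24), radius 1/84
tracing v2 down its 2-map path: center (5/24, 0), radius 1/60
tracing v5 down its 2-map path: center (1/2, -1/4), radius 1/54
tracing v3 down its 2-map path: center (1/2, -7/36), radius 1/45


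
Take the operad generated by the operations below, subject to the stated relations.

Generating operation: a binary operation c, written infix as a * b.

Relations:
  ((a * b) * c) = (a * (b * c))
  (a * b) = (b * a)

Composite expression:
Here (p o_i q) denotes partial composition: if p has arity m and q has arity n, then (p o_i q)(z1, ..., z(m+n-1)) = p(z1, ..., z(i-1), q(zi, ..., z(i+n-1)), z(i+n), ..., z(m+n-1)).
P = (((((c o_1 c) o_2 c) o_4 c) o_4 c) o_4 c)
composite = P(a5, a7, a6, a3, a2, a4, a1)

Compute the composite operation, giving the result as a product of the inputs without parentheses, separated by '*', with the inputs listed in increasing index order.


a1 * a2 * a3 * a4 * a5 * a6 * a7


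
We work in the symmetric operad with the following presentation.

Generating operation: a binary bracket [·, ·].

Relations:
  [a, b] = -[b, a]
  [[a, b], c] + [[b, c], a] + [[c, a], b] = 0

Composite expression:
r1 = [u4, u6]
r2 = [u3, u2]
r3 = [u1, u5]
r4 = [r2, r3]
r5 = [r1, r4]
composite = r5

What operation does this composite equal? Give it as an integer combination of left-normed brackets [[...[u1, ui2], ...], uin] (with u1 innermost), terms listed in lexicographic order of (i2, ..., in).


In the tensor algebra, words opening u1 carry the u1-anchored form.
Composite bracket: [[u4, u6], [[u3, u2], [u1, u5]]]
The bracket unfolds into 32 signed words via [a, b] = ab - ba (2^5 = 32).
The u1-initial words carry the normal form:
  the word u1u5u2u3u4u6 carries sign -1 and contributes -[[[[[u1, u5], u2], u3], u4], u6]
  the word u1u5u2u3u6u4 carries sign +1 and contributes +[[[[[u1, u5], u2], u3], u6], u4]
  the word u1u5u3u2u4u6 carries sign +1 and contributes +[[[[[u1, u5], u3], u2], u4], u6]
  the word u1u5u3u2u6u4 carries sign -1 and contributes -[[[[[u1, u5], u3], u2], u6], u4]

-[[[[[u1, u5], u2], u3], u4], u6] + [[[[[u1, u5], u2], u3], u6], u4] + [[[[[u1, u5], u3], u2], u4], u6] - [[[[[u1, u5], u3], u2], u6], u4]


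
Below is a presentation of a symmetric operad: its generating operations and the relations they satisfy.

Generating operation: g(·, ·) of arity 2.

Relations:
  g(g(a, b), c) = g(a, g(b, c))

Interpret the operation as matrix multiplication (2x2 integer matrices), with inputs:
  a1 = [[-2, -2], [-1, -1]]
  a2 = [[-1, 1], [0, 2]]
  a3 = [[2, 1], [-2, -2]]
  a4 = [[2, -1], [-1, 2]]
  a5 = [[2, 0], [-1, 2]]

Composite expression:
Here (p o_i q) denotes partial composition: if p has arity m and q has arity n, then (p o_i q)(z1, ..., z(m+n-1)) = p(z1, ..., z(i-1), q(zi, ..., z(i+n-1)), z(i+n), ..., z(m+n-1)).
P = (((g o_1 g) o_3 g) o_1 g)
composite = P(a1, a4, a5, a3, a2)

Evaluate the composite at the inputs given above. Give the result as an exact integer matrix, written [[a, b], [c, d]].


[[-4, 16], [-2, 8]]

g(a1, a4) = [[-2, -2], [-1, -1]]
g(g(a1, a4), a5) = [[-2, -4], [-1, -2]]
g(a3, a2) = [[-2, 4], [2, -6]]
g(g(g(a1, a4), a5), g(a3, a2)) = [[-4, 16], [-2, 8]]


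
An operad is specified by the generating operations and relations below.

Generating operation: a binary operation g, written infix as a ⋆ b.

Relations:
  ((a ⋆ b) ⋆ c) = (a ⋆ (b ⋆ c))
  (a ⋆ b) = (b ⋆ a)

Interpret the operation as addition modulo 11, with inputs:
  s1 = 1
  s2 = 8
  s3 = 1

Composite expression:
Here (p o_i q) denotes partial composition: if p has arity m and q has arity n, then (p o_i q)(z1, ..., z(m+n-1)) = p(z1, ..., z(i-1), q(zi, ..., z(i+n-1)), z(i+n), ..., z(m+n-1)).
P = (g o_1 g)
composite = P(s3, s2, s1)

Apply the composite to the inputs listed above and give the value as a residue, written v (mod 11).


10 (mod 11)

(s3 ⋆ s2) = 9
((s3 ⋆ s2) ⋆ s1) = 10


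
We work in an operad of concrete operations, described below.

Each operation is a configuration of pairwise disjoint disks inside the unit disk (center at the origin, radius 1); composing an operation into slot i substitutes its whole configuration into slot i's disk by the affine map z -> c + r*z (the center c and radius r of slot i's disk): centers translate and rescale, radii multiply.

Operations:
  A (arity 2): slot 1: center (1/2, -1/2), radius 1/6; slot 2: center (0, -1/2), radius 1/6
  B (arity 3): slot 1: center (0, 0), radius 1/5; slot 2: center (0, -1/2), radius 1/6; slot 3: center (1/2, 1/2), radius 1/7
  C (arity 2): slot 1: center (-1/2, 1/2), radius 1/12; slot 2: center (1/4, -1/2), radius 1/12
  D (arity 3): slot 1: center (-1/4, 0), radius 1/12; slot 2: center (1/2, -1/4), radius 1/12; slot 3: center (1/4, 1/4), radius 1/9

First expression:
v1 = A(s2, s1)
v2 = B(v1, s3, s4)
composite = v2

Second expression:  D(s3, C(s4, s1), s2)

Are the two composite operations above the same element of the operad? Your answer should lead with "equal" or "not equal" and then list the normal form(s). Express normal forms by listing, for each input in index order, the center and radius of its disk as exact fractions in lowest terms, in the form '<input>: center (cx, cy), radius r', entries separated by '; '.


not equal; the first gives s1: center (0, -1/10), radius 1/30; s2: center (1/10, -1/10), radius 1/30; s3: center (0, -1/2), radius 1/6; s4: center (1/2, 1/2), radius 1/7 and the second s1: center (25/48, -7/24), radius 1/144; s2: center (1/4, 1/4), radius 1/9; s3: center (-1/4, 0), radius 1/12; s4: center (11/24, -5/24), radius 1/144

Normal form of the first expression: s1: center (0, -1/10), radius 1/30; s2: center (1/10, -1/10), radius 1/30; s3: center (0, -1/2), radius 1/6; s4: center (1/2, 1/2), radius 1/7
Normal form of the second expression: s1: center (25/48, -7/24), radius 1/144; s2: center (1/4, 1/4), radius 1/9; s3: center (-1/4, 0), radius 1/12; s4: center (11/24, -5/24), radius 1/144
The normal forms differ: not equal.


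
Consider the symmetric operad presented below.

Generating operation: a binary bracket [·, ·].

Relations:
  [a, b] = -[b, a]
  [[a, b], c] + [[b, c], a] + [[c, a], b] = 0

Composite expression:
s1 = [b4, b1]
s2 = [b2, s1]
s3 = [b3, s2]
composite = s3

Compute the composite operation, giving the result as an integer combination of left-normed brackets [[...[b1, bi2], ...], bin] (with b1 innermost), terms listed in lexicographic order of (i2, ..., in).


-[[[b1, b4], b2], b3]

In the tensor algebra, words opening b1 carry the b1-anchored form.
Composite bracket: [b3, [b2, [b4, b1]]]
Applying ab - ba throughout gives 8 signed words (2^3 = 8).
Only words starting with b1 matter:
  the word b1b4b2b3 carries sign -1 and contributes -[[[b1, b4], b2], b3]


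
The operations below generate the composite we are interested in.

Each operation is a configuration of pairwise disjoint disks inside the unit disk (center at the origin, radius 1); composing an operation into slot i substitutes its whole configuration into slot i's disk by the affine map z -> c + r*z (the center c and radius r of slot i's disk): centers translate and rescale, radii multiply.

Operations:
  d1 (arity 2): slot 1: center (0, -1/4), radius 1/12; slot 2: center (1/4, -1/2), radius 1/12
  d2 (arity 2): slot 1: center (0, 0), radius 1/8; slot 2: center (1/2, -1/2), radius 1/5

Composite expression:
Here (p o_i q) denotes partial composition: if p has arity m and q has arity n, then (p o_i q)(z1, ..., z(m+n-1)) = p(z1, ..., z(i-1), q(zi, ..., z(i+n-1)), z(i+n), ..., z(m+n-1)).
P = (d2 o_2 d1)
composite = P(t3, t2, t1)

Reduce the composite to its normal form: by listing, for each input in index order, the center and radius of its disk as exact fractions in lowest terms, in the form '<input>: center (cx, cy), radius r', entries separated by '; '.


Affine substitution under d2: radii multiply and t-centers shift.
input t3: applying the 1 nested substitution gives center (0, 0), radius 1/8
input t2: applying the 2 nested substitutions gives center (1/2, -11/20), radius 1/60
input t1: applying the 2 nested substitutions gives center (11/20, -3/5), radius 1/60

t1: center (11/20, -3/5), radius 1/60; t2: center (1/2, -11/20), radius 1/60; t3: center (0, 0), radius 1/8


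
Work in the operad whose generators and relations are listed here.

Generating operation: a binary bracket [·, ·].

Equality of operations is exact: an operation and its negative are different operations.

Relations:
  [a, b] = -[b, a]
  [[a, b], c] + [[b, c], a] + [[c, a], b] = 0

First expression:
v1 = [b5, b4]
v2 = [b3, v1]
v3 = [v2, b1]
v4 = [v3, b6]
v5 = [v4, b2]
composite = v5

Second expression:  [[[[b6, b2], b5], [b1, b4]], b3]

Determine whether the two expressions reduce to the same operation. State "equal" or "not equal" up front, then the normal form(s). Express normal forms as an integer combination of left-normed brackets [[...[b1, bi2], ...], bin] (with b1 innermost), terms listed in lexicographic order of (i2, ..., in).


not equal; the first gives [[[[[b1, b3], b4], b5], b6], b2] - [[[[[b1, b3], b5], b4], b6], b2] - [[[[[b1, b4], b5], b3], b6], b2] + [[[[[b1, b5], b4], b3], b6], b2] and the second [[[[[b1, b4], b2], b6], b5], b3] - [[[[[b1, b4], b5], b2], b6], b3] + [[[[[b1, b4], b5], b6], b2], b3] - [[[[[b1, b4], b6], b2], b5], b3]


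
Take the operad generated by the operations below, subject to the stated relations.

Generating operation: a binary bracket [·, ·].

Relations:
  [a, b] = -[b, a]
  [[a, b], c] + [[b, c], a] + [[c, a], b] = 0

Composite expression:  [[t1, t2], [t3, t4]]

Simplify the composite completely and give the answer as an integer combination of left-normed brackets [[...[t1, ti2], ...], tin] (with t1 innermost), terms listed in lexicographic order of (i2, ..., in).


Antisymmetry and Jacobi reduce to t1-anchored left-normed brackets.
Composite bracket: [[t1, t2], [t3, t4]]
Expanding via [a, b] = ab - ba: 8 signed words (2^3 = 8).
Collect the words opening with t1:
  t1t2t3t4 (sign +1) contributes +[[[t1, t2], t3], t4]
  t1t2t4t3 (sign -1) contributes -[[[t1, t2], t4], t3]

[[[t1, t2], t3], t4] - [[[t1, t2], t4], t3]


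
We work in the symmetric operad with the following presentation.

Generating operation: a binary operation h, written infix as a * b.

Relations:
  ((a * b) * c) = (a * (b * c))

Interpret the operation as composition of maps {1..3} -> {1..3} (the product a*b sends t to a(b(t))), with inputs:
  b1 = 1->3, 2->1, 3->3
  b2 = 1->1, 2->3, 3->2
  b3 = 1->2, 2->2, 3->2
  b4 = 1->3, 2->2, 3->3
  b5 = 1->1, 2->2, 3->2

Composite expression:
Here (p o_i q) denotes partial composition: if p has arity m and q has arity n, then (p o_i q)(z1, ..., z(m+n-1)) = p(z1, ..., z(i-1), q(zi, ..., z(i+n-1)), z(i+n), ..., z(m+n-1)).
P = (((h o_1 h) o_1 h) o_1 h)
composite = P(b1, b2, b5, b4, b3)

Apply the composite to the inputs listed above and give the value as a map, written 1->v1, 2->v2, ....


1->3, 2->3, 3->3

(b1 * b2) = 1->3, 2->3, 3->1
((b1 * b2) * b5) = 1->3, 2->3, 3->3
(((b1 * b2) * b5) * b4) = 1->3, 2->3, 3->3
((((b1 * b2) * b5) * b4) * b3) = 1->3, 2->3, 3->3


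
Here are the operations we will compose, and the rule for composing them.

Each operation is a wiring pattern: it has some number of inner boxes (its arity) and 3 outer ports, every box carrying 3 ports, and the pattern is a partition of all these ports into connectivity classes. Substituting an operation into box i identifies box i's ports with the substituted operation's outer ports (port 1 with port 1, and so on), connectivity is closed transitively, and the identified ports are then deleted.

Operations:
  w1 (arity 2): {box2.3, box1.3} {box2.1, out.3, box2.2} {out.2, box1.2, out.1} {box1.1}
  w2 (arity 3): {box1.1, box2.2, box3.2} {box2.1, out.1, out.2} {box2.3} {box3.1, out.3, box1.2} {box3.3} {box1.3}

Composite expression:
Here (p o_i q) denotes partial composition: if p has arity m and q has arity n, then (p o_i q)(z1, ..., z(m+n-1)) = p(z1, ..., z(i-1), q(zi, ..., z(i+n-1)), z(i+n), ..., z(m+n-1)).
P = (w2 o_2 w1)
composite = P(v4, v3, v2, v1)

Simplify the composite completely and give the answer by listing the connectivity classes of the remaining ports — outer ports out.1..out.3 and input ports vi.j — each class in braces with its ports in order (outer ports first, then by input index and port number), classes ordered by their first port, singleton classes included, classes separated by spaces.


{out.1, out.2, v1.2, v3.2, v4.1} {out.3, v1.1, v4.2} {v1.3} {v2.1, v2.2} {v2.3, v3.3} {v3.1} {v4.3}

After gluing at w2, chains via deleted ports link the v-ports.
through w1, on inputs (v3, v2): {out.1, out.2, v3.2} {out.3, v2.1, v2.2} {v2.3, v3.3} {v3.1} (out.j = stage outer ports)
through w2, on inputs (v4, v3, v2, v1): {out.1, out.2, v1.2, v3.2, v4.1} {out.3, v1.1, v4.2} {v1.3} {v2.1, v2.2} {v2.3, v3.3} {v3.1} {v4.3} (out.j = stage outer ports)


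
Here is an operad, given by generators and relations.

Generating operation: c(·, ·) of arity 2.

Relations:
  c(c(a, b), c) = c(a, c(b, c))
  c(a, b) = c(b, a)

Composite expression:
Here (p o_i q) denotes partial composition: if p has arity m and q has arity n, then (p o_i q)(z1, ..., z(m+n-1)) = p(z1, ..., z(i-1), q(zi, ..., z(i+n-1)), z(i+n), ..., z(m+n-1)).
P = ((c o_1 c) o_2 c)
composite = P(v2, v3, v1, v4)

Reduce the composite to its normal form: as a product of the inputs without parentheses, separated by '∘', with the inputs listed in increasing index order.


v1 ∘ v2 ∘ v3 ∘ v4


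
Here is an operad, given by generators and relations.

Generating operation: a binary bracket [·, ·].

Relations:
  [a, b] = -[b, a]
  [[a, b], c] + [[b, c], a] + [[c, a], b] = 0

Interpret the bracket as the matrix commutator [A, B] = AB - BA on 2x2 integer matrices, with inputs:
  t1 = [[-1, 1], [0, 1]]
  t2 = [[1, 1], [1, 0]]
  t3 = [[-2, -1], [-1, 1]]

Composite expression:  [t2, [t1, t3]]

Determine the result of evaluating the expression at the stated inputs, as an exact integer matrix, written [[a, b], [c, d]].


[t1, t3] = [[-1, 5], [-2, 1]]
[t2, [t1, t3]] = [[-7, 7], [0, 7]]

[[-7, 7], [0, 7]]


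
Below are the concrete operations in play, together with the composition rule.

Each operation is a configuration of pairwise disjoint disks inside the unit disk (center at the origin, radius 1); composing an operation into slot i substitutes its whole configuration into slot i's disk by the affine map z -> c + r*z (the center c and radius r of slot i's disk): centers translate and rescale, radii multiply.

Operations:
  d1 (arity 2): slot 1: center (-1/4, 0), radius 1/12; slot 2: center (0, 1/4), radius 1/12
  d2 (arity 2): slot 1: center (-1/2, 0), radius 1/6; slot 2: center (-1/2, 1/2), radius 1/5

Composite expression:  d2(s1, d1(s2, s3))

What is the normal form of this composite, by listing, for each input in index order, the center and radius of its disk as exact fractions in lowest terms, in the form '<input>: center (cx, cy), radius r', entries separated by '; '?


s1: center (-1/2, 0), radius 1/6; s2: center (-11/20, 1/2), radius 1/60; s3: center (-1/2, 11/20), radius 1/60

Affine substitution under d2: radii multiply and s-centers shift.
input s1: applying the 1 nested substitution gives center (-1/2, 0), radius 1/6
input s2: applying the 2 nested substitutions gives center (-11/20, 1/2), radius 1/60
input s3: applying the 2 nested substitutions gives center (-1/2, 11/20), radius 1/60


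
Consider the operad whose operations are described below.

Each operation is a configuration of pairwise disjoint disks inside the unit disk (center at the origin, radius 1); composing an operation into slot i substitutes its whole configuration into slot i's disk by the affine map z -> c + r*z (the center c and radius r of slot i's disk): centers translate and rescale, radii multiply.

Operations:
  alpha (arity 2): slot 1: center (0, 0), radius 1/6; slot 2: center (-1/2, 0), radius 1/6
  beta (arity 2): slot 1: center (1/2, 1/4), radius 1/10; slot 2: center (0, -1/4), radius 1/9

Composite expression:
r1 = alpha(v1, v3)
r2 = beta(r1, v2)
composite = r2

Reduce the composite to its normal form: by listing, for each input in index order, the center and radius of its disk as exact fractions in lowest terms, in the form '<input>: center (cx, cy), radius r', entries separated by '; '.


v1: center (1/2, 1/4), radius 1/60; v2: center (0, -1/4), radius 1/9; v3: center (9/20, 1/4), radius 1/60

Follow each v-input down from beta: c' goes to c + r*c', radius to r*r'.
v1 passes through 2 substitutions, ending at center (1/2, 1/4), radius 1/60
v3 passes through 2 substitutions, ending at center (9/20, 1/4), radius 1/60
v2 passes through 1 substitution, ending at center (0, -1/4), radius 1/9


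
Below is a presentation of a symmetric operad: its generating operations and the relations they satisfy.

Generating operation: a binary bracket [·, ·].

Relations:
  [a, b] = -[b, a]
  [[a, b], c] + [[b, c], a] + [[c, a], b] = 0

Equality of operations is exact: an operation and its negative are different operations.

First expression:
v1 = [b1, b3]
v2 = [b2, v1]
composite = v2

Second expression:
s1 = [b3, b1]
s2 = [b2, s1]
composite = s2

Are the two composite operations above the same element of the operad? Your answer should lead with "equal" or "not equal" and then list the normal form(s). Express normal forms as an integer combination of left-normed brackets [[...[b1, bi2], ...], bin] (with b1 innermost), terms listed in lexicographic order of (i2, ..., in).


The first composite normalizes to -[[b1, b3], b2]
The second composite normalizes to [[b1, b3], b2]
No match — not equal.

not equal; the first gives -[[b1, b3], b2] and the second [[b1, b3], b2]


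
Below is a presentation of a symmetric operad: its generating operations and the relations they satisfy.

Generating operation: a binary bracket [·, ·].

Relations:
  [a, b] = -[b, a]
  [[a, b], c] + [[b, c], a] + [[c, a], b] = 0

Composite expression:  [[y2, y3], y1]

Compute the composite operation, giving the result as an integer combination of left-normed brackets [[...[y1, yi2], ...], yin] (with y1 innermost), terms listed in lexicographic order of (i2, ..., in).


-[[y1, y2], y3] + [[y1, y3], y2]

Left-normed coefficients sit on the y1-initial expansion words.
Composite bracket: [[y2, y3], y1]
Full expansion: 4 signed words from ab - ba (2^2 = 4).
The y1-initial words carry the normal form:
  the word y1y2y3 carries sign -1 and contributes -[[y1, y2], y3]
  the word y1y3y2 carries sign +1 and contributes +[[y1, y3], y2]


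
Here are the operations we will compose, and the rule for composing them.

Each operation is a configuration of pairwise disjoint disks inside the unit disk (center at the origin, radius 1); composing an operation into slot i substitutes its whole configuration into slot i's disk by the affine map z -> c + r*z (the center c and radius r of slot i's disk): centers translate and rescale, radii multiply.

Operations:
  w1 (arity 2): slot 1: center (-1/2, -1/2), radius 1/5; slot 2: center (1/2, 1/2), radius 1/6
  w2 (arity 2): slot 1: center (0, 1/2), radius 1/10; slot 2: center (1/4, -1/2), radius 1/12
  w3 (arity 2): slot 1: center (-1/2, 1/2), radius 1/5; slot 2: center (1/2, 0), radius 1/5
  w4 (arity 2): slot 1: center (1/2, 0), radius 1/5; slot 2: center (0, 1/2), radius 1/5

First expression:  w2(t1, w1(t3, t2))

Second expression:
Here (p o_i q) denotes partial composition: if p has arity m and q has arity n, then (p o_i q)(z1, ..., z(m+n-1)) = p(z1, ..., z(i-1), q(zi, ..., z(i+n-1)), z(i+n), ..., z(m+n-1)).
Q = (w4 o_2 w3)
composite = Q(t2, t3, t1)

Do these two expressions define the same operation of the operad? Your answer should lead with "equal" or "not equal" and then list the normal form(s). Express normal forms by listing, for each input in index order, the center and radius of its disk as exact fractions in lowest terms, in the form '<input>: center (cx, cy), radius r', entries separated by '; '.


The first composite normalizes to t1: center (0, 1/2), radius 1/10; t2: center (7/24, -11/24), radius 1/72; t3: center (5/24, -13/24), radius 1/60
The second composite normalizes to t1: center (1/10, 1/2), radius 1/25; t2: center (1/2, 0), radius 1/5; t3: center (-1/10, 3/5), radius 1/25
Distinct normal forms: not equal.

not equal; the first gives t1: center (0, 1/2), radius 1/10; t2: center (7/24, -11/24), radius 1/72; t3: center (5/24, -13/24), radius 1/60 and the second t1: center (1/10, 1/2), radius 1/25; t2: center (1/2, 0), radius 1/5; t3: center (-1/10, 3/5), radius 1/25


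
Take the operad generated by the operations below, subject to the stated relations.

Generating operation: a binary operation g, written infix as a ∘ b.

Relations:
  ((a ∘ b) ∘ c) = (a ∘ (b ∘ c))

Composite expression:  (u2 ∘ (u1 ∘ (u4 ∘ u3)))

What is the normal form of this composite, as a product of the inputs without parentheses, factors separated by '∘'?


Associativity of g dissolves the nesting; only the u-input order survives.
(u4 ∘ u3) unparenthesizes to u4 ∘ u3
(u1 ∘ (u4 ∘ u3)) unparenthesizes to u1 ∘ u4 ∘ u3
(u2 ∘ (u1 ∘ (u4 ∘ u3))) unparenthesizes to u2 ∘ u1 ∘ u4 ∘ u3

u2 ∘ u1 ∘ u4 ∘ u3


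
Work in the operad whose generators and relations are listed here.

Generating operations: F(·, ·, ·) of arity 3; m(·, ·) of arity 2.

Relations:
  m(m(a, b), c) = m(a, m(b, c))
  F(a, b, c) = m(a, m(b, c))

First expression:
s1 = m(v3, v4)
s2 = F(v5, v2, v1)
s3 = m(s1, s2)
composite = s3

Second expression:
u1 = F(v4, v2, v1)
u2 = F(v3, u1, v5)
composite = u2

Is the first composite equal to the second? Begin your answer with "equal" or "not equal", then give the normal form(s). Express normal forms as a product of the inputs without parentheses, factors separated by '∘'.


not equal; the first gives v3 ∘ v4 ∘ v5 ∘ v2 ∘ v1 and the second v3 ∘ v4 ∘ v2 ∘ v1 ∘ v5

In normal form, the first expression is v3 ∘ v4 ∘ v5 ∘ v2 ∘ v1
In normal form, the second expression is v3 ∘ v4 ∘ v2 ∘ v1 ∘ v5
No match — not equal.


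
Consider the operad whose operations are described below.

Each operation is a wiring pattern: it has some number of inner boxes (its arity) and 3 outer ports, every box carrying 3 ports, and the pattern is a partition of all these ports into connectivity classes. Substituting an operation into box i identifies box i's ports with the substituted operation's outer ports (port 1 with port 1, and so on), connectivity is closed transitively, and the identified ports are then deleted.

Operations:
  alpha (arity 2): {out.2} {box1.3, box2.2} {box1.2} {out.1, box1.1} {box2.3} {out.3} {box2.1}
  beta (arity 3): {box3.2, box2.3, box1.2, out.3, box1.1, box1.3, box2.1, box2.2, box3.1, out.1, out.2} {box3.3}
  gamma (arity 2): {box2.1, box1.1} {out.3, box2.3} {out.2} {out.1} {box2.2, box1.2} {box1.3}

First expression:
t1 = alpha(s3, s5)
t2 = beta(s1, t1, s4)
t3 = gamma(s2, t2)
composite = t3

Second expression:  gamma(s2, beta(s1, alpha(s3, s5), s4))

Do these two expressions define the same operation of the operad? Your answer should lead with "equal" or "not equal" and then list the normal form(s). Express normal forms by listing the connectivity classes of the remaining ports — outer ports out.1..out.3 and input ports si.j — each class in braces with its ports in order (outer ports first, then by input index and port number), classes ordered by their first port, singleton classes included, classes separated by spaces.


equal; the common form is {out.1} {out.2} {out.3, s1.1, s1.2, s1.3, s2.1, s2.2, s3.1, s4.1, s4.2} {s2.3} {s3.2} {s3.3, s5.2} {s4.3} {s5.1} {s5.3}

The first composite normalizes to {out.1} {out.2} {out.3, s1.1, s1.2, s1.3, s2.1, s2.2, s3.1, s4.1, s4.2} {s2.3} {s3.2} {s3.3, s5.2} {s4.3} {s5.1} {s5.3}
The second composite normalizes to {out.1} {out.2} {out.3, s1.1, s1.2, s1.3, s2.1, s2.2, s3.1, s4.1, s4.2} {s2.3} {s3.2} {s3.3, s5.2} {s4.3} {s5.1} {s5.3}
Same normal form: equal.


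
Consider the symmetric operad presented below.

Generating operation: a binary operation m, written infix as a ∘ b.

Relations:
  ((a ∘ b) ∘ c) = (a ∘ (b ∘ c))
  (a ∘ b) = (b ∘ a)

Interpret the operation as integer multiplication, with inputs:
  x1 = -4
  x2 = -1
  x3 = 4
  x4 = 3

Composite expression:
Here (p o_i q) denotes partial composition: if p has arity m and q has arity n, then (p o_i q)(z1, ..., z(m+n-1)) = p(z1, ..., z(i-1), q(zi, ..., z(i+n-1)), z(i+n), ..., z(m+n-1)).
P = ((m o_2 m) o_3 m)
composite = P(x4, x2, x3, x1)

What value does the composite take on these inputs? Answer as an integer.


48

(x3 ∘ x1) = -16
(x2 ∘ (x3 ∘ x1)) = 16
(x4 ∘ (x2 ∘ (x3 ∘ x1))) = 48


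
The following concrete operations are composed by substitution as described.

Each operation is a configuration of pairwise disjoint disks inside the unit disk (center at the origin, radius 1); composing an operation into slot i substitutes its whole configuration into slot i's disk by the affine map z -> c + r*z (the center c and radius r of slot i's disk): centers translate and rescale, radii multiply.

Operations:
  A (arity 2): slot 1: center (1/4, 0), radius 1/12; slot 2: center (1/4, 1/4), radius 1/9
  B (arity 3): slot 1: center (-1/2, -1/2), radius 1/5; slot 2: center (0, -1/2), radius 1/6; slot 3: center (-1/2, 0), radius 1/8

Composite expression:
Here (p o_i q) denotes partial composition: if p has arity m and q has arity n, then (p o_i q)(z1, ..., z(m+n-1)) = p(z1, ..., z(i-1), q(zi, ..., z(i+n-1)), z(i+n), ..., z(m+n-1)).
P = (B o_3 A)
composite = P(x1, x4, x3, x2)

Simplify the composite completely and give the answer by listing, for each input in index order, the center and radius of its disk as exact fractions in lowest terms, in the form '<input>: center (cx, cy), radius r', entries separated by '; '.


x1: center (-1/2, -1/2), radius 1/5; x2: center (-15/32, 1/32), radius 1/72; x3: center (-15/32, 0), radius 1/96; x4: center (0, -1/2), radius 1/6


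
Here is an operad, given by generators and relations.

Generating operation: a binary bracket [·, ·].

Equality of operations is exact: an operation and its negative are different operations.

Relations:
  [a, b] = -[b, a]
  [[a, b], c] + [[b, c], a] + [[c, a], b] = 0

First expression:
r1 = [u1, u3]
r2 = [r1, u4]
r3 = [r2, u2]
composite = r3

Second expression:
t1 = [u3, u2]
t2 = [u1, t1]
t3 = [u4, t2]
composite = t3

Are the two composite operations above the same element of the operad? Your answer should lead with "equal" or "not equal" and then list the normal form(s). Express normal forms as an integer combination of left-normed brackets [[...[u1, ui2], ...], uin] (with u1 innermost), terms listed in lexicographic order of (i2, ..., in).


not equal; first: [[[u1, u3], u4], u2]; second: [[[u1, u2], u3], u4] - [[[u1, u3], u2], u4]


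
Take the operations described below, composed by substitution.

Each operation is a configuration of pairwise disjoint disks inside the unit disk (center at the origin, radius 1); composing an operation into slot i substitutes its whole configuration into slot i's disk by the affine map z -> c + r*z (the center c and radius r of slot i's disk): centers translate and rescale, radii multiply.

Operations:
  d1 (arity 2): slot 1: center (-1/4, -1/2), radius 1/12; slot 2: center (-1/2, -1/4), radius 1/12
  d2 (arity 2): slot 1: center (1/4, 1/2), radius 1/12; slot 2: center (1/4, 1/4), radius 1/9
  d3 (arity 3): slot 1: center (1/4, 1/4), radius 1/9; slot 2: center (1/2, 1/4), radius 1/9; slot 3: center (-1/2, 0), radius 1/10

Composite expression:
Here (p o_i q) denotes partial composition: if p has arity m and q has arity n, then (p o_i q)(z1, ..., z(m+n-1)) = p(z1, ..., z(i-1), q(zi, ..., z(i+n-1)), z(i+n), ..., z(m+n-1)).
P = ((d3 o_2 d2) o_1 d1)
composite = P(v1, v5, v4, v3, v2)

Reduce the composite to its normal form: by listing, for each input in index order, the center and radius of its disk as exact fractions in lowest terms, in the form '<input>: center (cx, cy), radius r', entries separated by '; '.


Only the slot chain above each v matters under d3; compose those maps.
for v1, the 2-step affine chain lands on center (2/9, 7/36), radius 1/108
for v5, the 2-step affine chain lands on center (7/36, 2/9), radius 1/108
for v4, the 2-step affine chain lands on center (19/36, 11/36), radius 1/108
for v3, the 2-step affine chain lands on center (19/36, 5/18), radius 1/81
for v2, the 1-step affine chain lands on center (-1/2, 0), radius 1/10

v1: center (2/9, 7/36), radius 1/108; v2: center (-1/2, 0), radius 1/10; v3: center (19/36, 5/18), radius 1/81; v4: center (19/36, 11/36), radius 1/108; v5: center (7/36, 2/9), radius 1/108


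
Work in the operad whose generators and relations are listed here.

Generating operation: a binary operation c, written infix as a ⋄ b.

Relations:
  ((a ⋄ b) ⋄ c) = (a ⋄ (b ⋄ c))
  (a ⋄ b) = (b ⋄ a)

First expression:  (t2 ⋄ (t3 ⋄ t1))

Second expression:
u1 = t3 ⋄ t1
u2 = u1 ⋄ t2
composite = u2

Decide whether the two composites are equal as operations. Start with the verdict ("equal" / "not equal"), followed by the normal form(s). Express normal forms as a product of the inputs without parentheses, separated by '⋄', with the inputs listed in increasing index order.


equal: each reduces to t1 ⋄ t2 ⋄ t3

Reducing the first expression gives t1 ⋄ t2 ⋄ t3
Reducing the second expression gives t1 ⋄ t2 ⋄ t3
Identical normal forms: equal.


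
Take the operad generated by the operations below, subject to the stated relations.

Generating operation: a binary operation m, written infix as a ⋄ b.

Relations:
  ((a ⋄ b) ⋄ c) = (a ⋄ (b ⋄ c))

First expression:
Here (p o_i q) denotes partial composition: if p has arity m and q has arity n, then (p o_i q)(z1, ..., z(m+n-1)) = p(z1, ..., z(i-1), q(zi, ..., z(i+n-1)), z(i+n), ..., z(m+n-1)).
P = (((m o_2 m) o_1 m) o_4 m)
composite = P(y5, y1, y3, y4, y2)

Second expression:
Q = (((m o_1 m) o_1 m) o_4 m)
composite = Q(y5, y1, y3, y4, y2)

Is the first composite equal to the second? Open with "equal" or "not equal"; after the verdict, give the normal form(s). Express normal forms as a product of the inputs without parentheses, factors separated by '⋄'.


equal: each reduces to y5 ⋄ y1 ⋄ y3 ⋄ y4 ⋄ y2

The first expression, normalized: y5 ⋄ y1 ⋄ y3 ⋄ y4 ⋄ y2
The second expression, normalized: y5 ⋄ y1 ⋄ y3 ⋄ y4 ⋄ y2
Same normal form: equal.


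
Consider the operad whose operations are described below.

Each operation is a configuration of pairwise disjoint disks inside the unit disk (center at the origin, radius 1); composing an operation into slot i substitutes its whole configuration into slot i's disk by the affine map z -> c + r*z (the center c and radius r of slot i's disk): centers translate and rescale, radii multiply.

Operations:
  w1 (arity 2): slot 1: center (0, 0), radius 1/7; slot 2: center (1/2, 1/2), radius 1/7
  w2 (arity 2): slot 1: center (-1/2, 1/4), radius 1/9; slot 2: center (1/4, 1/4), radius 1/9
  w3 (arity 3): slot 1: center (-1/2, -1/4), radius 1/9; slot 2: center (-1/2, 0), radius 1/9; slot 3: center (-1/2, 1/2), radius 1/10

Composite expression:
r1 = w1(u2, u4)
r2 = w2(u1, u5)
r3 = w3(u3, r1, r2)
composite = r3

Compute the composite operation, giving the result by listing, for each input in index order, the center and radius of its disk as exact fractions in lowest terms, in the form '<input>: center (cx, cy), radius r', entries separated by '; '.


u1: center (-11/20, 21/40), radius 1/90; u2: center (-1/2, 0), radius 1/63; u3: center (-1/2, -1/4), radius 1/9; u4: center (-4/9, 1/18), radius 1/63; u5: center (-19/40, 21/40), radius 1/90

Nesting under w3 composes maps z -> c + r*z down each u-path.
for u3, the 1-step affine chain lands on center (-1/2, -1/4), radius 1/9
for u2, the 2-step affine chain lands on center (-1/2, 0), radius 1/63
for u4, the 2-step affine chain lands on center (-4/9, 1/18), radius 1/63
for u1, the 2-step affine chain lands on center (-11/20, 21/40), radius 1/90
for u5, the 2-step affine chain lands on center (-19/40, 21/40), radius 1/90


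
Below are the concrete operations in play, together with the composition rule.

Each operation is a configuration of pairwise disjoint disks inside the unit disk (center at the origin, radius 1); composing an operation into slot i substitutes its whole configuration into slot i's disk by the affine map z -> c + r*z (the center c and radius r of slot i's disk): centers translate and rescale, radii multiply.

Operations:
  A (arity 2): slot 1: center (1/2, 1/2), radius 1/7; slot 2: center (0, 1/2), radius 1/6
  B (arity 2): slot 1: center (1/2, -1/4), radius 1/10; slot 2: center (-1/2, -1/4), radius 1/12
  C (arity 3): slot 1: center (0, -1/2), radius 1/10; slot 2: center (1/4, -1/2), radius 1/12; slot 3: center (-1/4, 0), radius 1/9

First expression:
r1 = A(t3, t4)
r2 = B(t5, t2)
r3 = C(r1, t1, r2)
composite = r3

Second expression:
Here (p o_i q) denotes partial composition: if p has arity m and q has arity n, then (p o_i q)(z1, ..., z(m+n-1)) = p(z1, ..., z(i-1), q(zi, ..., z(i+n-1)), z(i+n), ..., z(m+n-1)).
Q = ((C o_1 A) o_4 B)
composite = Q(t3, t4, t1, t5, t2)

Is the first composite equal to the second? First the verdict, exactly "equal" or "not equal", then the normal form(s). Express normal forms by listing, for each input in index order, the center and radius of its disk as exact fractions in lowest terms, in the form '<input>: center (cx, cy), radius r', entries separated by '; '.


equal; the common form is t1: center (1/4, -1/2), radius 1/12; t2: center (-11/36, -1/36), radius 1/108; t3: center (1/20, -9/20), radius 1/70; t4: center (0, -9/20), radius 1/60; t5: center (-7/36, -1/36), radius 1/90

The first expression reduces to t1: center (1/4, -1/2), radius 1/12; t2: center (-11/36, -1/36), radius 1/108; t3: center (1/20, -9/20), radius 1/70; t4: center (0, -9/20), radius 1/60; t5: center (-7/36, -1/36), radius 1/90
The second expression reduces to t1: center (1/4, -1/2), radius 1/12; t2: center (-11/36, -1/36), radius 1/108; t3: center (1/20, -9/20), radius 1/70; t4: center (0, -9/20), radius 1/60; t5: center (-7/36, -1/36), radius 1/90
The normal forms match — equal.


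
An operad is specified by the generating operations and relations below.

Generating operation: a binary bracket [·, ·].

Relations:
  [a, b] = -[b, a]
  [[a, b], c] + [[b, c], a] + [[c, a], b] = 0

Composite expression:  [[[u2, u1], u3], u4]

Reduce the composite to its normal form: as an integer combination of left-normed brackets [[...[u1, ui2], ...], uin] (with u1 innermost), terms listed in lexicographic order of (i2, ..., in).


-[[[u1, u2], u3], u4]

Expand each bracket as ab - ba; the u1-initial words give the coefficients.
Composite bracket: [[[u2, u1], u3], u4]
Under [a, b] = ab - ba we get 8 signed associative words (2^3 = 8).
Words beginning with u1 determine it all:
  sign of u1u2u3u4 is -1, so it contributes -[[[u1, u2], u3], u4]


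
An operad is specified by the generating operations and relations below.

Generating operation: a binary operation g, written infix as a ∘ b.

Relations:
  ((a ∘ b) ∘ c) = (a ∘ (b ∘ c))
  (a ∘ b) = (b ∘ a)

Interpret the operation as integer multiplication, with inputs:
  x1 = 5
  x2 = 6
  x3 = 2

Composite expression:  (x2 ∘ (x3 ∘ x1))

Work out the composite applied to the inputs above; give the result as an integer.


60

(x3 ∘ x1) = 10
(x2 ∘ (x3 ∘ x1)) = 60


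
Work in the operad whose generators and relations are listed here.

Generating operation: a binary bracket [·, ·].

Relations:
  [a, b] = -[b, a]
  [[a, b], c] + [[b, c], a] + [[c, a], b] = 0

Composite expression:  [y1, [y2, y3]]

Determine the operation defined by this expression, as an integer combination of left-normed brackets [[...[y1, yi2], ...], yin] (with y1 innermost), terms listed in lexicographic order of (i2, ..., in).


[[y1, y2], y3] - [[y1, y3], y2]


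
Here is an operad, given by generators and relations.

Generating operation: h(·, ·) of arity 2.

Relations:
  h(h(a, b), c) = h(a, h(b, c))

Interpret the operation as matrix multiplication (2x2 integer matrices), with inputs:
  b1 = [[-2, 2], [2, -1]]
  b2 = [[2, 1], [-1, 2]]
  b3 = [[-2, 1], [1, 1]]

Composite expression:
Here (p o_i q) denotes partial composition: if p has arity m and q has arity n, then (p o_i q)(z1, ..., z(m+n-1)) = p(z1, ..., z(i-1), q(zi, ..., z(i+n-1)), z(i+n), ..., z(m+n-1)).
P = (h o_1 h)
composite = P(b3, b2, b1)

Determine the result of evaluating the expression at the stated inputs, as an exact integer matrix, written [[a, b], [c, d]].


[[10, -10], [4, -1]]

h(b3, b2) = [[-5, 0], [1, 3]]
h(h(b3, b2), b1) = [[10, -10], [4, -1]]


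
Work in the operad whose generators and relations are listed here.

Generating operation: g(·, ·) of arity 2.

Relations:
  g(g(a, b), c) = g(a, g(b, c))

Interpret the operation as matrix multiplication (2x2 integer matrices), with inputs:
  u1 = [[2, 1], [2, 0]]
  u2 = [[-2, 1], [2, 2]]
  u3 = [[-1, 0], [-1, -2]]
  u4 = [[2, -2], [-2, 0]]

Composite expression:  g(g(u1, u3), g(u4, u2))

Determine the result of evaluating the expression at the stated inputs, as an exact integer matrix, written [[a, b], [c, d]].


[[16, 10], [16, 4]]

g(u1, u3) = [[-3, -2], [-2, 0]]
g(u4, u2) = [[-8, -2], [4, -2]]
g(g(u1, u3), g(u4, u2)) = [[16, 10], [16, 4]]
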